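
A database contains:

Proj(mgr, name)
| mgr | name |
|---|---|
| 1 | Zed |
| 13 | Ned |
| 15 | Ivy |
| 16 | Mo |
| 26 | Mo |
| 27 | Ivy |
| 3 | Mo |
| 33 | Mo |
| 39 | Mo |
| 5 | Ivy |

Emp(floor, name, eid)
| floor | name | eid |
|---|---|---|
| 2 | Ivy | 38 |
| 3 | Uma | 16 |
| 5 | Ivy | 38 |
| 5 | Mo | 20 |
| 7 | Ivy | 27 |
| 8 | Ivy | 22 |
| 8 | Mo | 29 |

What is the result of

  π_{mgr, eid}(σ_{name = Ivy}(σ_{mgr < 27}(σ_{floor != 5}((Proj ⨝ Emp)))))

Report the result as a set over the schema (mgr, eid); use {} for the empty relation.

{(15, 22), (15, 27), (15, 38), (5, 22), (5, 27), (5, 38)}

Joining Proj and Emp on name yields {(15, Ivy, 2, 38), (15, Ivy, 5, 38), (15, Ivy, 7, 27), (15, Ivy, 8, 22), (16, Mo, 5, 20), (16, Mo, 8, 29), (26, Mo, 5, 20), (26, Mo, 8, 29), (27, Ivy, 2, 38), (27, Ivy, 5, 38), (27, Ivy, 7, 27), (27, Ivy, 8, 22), (3, Mo, 5, 20), (3, Mo, 8, 29), (33, Mo, 5, 20), (33, Mo, 8, 29), (39, Mo, 5, 20), (39, Mo, 8, 29), (5, Ivy, 2, 38), (5, Ivy, 5, 38), (5, Ivy, 7, 27), (5, Ivy, 8, 22)}.
Filtering on floor != 5 leaves {(15, Ivy, 2, 38), (15, Ivy, 7, 27), (15, Ivy, 8, 22), (16, Mo, 8, 29), (26, Mo, 8, 29), (27, Ivy, 2, 38), (27, Ivy, 7, 27), (27, Ivy, 8, 22), (3, Mo, 8, 29), (33, Mo, 8, 29), (39, Mo, 8, 29), (5, Ivy, 2, 38), (5, Ivy, 7, 27), (5, Ivy, 8, 22)}.
Filtering on mgr < 27 leaves {(15, Ivy, 2, 38), (15, Ivy, 7, 27), (15, Ivy, 8, 22), (16, Mo, 8, 29), (26, Mo, 8, 29), (3, Mo, 8, 29), (5, Ivy, 2, 38), (5, Ivy, 7, 27), (5, Ivy, 8, 22)}.
Filtering on name = Ivy leaves {(15, Ivy, 2, 38), (15, Ivy, 7, 27), (15, Ivy, 8, 22), (5, Ivy, 2, 38), (5, Ivy, 7, 27), (5, Ivy, 8, 22)}.
π_{mgr, eid} gives {(15, 22), (15, 27), (15, 38), (5, 22), (5, 27), (5, 38)}.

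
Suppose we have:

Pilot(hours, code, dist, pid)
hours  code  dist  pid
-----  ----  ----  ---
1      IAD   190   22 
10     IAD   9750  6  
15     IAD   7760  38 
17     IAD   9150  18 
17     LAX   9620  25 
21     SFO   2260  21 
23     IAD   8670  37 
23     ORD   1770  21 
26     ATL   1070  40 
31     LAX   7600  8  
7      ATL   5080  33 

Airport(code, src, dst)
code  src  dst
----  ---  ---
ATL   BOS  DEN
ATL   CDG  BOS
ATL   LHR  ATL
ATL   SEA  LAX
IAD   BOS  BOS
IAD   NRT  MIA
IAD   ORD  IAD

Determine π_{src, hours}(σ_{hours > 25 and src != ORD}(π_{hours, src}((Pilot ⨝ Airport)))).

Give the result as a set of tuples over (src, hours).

{(BOS, 26), (CDG, 26), (LHR, 26), (SEA, 26)}

Natural join on code: {(1, IAD, 190, 22, BOS, BOS), (1, IAD, 190, 22, NRT, MIA), (1, IAD, 190, 22, ORD, IAD), (10, IAD, 9750, 6, BOS, BOS), (10, IAD, 9750, 6, NRT, MIA), (10, IAD, 9750, 6, ORD, IAD), (15, IAD, 7760, 38, BOS, BOS), (15, IAD, 7760, 38, NRT, MIA), (15, IAD, 7760, 38, ORD, IAD), (17, IAD, 9150, 18, BOS, BOS), (17, IAD, 9150, 18, NRT, MIA), (17, IAD, 9150, 18, ORD, IAD), (23, IAD, 8670, 37, BOS, BOS), (23, IAD, 8670, 37, NRT, MIA), (23, IAD, 8670, 37, ORD, IAD), (26, ATL, 1070, 40, BOS, DEN), (26, ATL, 1070, 40, CDG, BOS), (26, ATL, 1070, 40, LHR, ATL), (26, ATL, 1070, 40, SEA, LAX), (7, ATL, 5080, 33, BOS, DEN), (7, ATL, 5080, 33, CDG, BOS), (7, ATL, 5080, 33, LHR, ATL), (7, ATL, 5080, 33, SEA, LAX)}
π[hours, src]: project onto (hours, src) → {(1, BOS), (1, NRT), (1, ORD), (10, BOS), (10, NRT), (10, ORD), (15, BOS), (15, NRT), (15, ORD), (17, BOS), (17, NRT), (17, ORD), (23, BOS), (23, NRT), (23, ORD), (26, BOS), (26, CDG), (26, LHR), (26, SEA), (7, BOS), (7, CDG), (7, LHR), (7, SEA)}
Filtering on hours > 25 and src != ORD leaves {(26, BOS), (26, CDG), (26, LHR), (26, SEA)}.
π[src, hours]: project onto (src, hours) → {(BOS, 26), (CDG, 26), (LHR, 26), (SEA, 26)}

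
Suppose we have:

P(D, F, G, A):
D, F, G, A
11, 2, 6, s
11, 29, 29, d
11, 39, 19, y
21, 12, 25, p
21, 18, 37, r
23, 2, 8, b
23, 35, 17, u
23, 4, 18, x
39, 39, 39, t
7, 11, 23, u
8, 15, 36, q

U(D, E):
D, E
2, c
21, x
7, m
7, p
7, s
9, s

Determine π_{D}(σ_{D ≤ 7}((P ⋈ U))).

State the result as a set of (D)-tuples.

{7}

Natural join on D: {(21, 12, 25, p, x), (21, 18, 37, r, x), (7, 11, 23, u, m), (7, 11, 23, u, p), (7, 11, 23, u, s)}
Selection D ≤ 7: {(7, 11, 23, u, m), (7, 11, 23, u, p), (7, 11, 23, u, s)}
Keep only column(s) D (2 duplicate(s) eliminated): {7}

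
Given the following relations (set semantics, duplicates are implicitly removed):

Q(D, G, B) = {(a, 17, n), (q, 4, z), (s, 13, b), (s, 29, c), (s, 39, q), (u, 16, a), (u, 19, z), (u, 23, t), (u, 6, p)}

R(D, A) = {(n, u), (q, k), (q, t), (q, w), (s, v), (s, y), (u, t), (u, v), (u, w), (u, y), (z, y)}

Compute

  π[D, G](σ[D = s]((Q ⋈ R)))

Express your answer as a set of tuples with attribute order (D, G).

{(s, 13), (s, 29), (s, 39)}

Q ⋈ R (natural join on D): {(q, 4, z, k), (q, 4, z, t), (q, 4, z, w), (s, 13, b, v), (s, 13, b, y), (s, 29, c, v), (s, 29, c, y), (s, 39, q, v), (s, 39, q, y), (u, 16, a, t), (u, 16, a, v), (u, 16, a, w), (u, 16, a, y), (u, 19, z, t), (u, 19, z, v), (u, 19, z, w), (u, 19, z, y), (u, 23, t, t), (u, 23, t, v), (u, 23, t, w), (u, 23, t, y), (u, 6, p, t), (u, 6, p, v), (u, 6, p, w), (u, 6, p, y)}
σ[D = s]: keep tuples satisfying D = s → {(s, 13, b, v), (s, 13, b, y), (s, 29, c, v), (s, 29, c, y), (s, 39, q, v), (s, 39, q, y)}
Projecting to D, G (3 duplicate(s) eliminated): {(s, 13), (s, 29), (s, 39)}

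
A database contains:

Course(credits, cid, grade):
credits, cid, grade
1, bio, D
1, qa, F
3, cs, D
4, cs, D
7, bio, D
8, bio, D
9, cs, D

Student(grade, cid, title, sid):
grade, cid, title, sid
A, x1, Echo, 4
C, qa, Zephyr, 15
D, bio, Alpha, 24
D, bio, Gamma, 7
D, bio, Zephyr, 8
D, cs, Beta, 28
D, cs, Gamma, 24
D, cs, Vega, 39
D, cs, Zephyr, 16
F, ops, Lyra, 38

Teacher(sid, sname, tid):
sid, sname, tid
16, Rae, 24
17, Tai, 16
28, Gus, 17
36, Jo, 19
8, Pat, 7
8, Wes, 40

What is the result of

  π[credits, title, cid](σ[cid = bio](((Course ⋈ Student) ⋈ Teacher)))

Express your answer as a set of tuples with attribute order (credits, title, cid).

{(1, Zephyr, bio), (7, Zephyr, bio), (8, Zephyr, bio)}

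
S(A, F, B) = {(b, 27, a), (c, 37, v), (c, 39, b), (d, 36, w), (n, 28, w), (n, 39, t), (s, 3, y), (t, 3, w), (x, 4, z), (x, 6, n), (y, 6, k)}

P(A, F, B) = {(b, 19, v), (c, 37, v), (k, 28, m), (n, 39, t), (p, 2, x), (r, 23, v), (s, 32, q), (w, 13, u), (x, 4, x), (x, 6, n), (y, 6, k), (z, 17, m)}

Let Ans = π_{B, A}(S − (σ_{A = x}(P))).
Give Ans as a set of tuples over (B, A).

{(a, b), (b, c), (k, y), (t, n), (v, c), (w, d), (w, n), (w, t), (y, s), (z, x)}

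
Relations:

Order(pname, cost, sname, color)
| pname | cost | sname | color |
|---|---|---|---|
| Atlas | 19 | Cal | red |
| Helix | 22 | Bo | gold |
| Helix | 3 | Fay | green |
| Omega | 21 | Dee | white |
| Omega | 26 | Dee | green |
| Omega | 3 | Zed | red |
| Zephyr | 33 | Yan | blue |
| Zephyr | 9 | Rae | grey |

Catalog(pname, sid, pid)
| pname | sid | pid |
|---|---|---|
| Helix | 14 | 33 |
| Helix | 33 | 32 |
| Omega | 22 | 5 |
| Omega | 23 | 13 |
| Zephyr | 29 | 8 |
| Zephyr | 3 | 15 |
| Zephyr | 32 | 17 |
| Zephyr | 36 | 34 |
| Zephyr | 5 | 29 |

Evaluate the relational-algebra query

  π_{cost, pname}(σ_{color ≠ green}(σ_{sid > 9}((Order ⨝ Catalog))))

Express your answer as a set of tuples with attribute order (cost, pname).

{(21, Omega), (22, Helix), (3, Omega), (33, Zephyr), (9, Zephyr)}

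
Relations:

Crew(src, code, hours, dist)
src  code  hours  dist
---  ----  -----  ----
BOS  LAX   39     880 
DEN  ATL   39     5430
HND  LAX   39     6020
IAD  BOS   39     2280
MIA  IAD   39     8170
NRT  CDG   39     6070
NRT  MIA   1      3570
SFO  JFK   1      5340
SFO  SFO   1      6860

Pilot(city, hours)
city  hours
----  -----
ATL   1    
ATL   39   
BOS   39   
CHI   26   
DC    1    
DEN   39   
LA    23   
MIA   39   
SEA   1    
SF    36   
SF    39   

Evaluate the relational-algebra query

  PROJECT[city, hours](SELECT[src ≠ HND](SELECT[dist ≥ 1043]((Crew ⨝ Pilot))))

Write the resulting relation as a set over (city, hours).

{(ATL, 1), (ATL, 39), (BOS, 39), (DC, 1), (DEN, 39), (MIA, 39), (SEA, 1), (SF, 39)}

Natural join on hours: {(BOS, LAX, 39, 880, ATL), (BOS, LAX, 39, 880, BOS), (BOS, LAX, 39, 880, DEN), (BOS, LAX, 39, 880, MIA), (BOS, LAX, 39, 880, SF), (DEN, ATL, 39, 5430, ATL), (DEN, ATL, 39, 5430, BOS), (DEN, ATL, 39, 5430, DEN), (DEN, ATL, 39, 5430, MIA), (DEN, ATL, 39, 5430, SF), (HND, LAX, 39, 6020, ATL), (HND, LAX, 39, 6020, BOS), (HND, LAX, 39, 6020, DEN), (HND, LAX, 39, 6020, MIA), (HND, LAX, 39, 6020, SF), (IAD, BOS, 39, 2280, ATL), (IAD, BOS, 39, 2280, BOS), (IAD, BOS, 39, 2280, DEN), (IAD, BOS, 39, 2280, MIA), (IAD, BOS, 39, 2280, SF), (MIA, IAD, 39, 8170, ATL), (MIA, IAD, 39, 8170, BOS), (MIA, IAD, 39, 8170, DEN), (MIA, IAD, 39, 8170, MIA), (MIA, IAD, 39, 8170, SF), (NRT, CDG, 39, 6070, ATL), (NRT, CDG, 39, 6070, BOS), (NRT, CDG, 39, 6070, DEN), (NRT, CDG, 39, 6070, MIA), (NRT, CDG, 39, 6070, SF), (NRT, MIA, 1, 3570, ATL), (NRT, MIA, 1, 3570, DC), (NRT, MIA, 1, 3570, SEA), (SFO, JFK, 1, 5340, ATL), (SFO, JFK, 1, 5340, DC), (SFO, JFK, 1, 5340, SEA), (SFO, SFO, 1, 6860, ATL), (SFO, SFO, 1, 6860, DC), (SFO, SFO, 1, 6860, SEA)}
Apply σ_{dist ≥ 1043}; surviving tuples: {(DEN, ATL, 39, 5430, ATL), (DEN, ATL, 39, 5430, BOS), (DEN, ATL, 39, 5430, DEN), (DEN, ATL, 39, 5430, MIA), (DEN, ATL, 39, 5430, SF), (HND, LAX, 39, 6020, ATL), (HND, LAX, 39, 6020, BOS), (HND, LAX, 39, 6020, DEN), (HND, LAX, 39, 6020, MIA), (HND, LAX, 39, 6020, SF), (IAD, BOS, 39, 2280, ATL), (IAD, BOS, 39, 2280, BOS), (IAD, BOS, 39, 2280, DEN), (IAD, BOS, 39, 2280, MIA), (IAD, BOS, 39, 2280, SF), (MIA, IAD, 39, 8170, ATL), (MIA, IAD, 39, 8170, BOS), (MIA, IAD, 39, 8170, DEN), (MIA, IAD, 39, 8170, MIA), (MIA, IAD, 39, 8170, SF), (NRT, CDG, 39, 6070, ATL), (NRT, CDG, 39, 6070, BOS), (NRT, CDG, 39, 6070, DEN), (NRT, CDG, 39, 6070, MIA), (NRT, CDG, 39, 6070, SF), (NRT, MIA, 1, 3570, ATL), (NRT, MIA, 1, 3570, DC), (NRT, MIA, 1, 3570, SEA), (SFO, JFK, 1, 5340, ATL), (SFO, JFK, 1, 5340, DC), (SFO, JFK, 1, 5340, SEA), (SFO, SFO, 1, 6860, ATL), (SFO, SFO, 1, 6860, DC), (SFO, SFO, 1, 6860, SEA)}
Apply σ_{src ≠ HND}; surviving tuples: {(DEN, ATL, 39, 5430, ATL), (DEN, ATL, 39, 5430, BOS), (DEN, ATL, 39, 5430, DEN), (DEN, ATL, 39, 5430, MIA), (DEN, ATL, 39, 5430, SF), (IAD, BOS, 39, 2280, ATL), (IAD, BOS, 39, 2280, BOS), (IAD, BOS, 39, 2280, DEN), (IAD, BOS, 39, 2280, MIA), (IAD, BOS, 39, 2280, SF), (MIA, IAD, 39, 8170, ATL), (MIA, IAD, 39, 8170, BOS), (MIA, IAD, 39, 8170, DEN), (MIA, IAD, 39, 8170, MIA), (MIA, IAD, 39, 8170, SF), (NRT, CDG, 39, 6070, ATL), (NRT, CDG, 39, 6070, BOS), (NRT, CDG, 39, 6070, DEN), (NRT, CDG, 39, 6070, MIA), (NRT, CDG, 39, 6070, SF), (NRT, MIA, 1, 3570, ATL), (NRT, MIA, 1, 3570, DC), (NRT, MIA, 1, 3570, SEA), (SFO, JFK, 1, 5340, ATL), (SFO, JFK, 1, 5340, DC), (SFO, JFK, 1, 5340, SEA), (SFO, SFO, 1, 6860, ATL), (SFO, SFO, 1, 6860, DC), (SFO, SFO, 1, 6860, SEA)}
π[city, hours]: project onto (city, hours) (21 duplicate(s) eliminated) → {(ATL, 1), (ATL, 39), (BOS, 39), (DC, 1), (DEN, 39), (MIA, 39), (SEA, 1), (SF, 39)}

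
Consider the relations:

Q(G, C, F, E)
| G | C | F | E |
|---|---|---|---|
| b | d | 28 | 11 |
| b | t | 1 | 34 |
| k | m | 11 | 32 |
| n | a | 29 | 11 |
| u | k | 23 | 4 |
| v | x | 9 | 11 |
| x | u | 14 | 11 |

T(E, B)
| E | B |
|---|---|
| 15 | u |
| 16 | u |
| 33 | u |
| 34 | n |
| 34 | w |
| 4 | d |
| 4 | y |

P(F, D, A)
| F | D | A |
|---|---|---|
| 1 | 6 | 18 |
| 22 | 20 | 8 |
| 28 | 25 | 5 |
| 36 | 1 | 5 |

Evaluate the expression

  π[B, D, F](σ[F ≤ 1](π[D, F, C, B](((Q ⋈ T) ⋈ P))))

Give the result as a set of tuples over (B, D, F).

{(n, 6, 1), (w, 6, 1)}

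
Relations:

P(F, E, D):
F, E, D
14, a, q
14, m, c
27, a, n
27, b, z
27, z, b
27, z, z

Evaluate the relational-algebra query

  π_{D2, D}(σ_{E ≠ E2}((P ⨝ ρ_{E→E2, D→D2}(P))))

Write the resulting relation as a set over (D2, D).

ρ[E→E2, D→D2]: schema becomes (F, E2, D2); tuples unchanged.
Joining P and ρ_{E→E2, D→D2}(P) on F yields {(14, a, q, a, q), (14, a, q, m, c), (14, m, c, a, q), (14, m, c, m, c), (27, a, n, a, n), (27, a, n, b, z), (27, a, n, z, b), (27, a, n, z, z), (27, b, z, a, n), (27, b, z, b, z), (27, b, z, z, b), (27, b, z, z, z), (27, z, b, a, n), (27, z, b, b, z), (27, z, b, z, b), (27, z, b, z, z), (27, z, z, a, n), (27, z, z, b, z), (27, z, z, z, b), (27, z, z, z, z)}.
Apply σ_{E ≠ E2}; surviving tuples: {(14, a, q, m, c), (14, m, c, a, q), (27, a, n, b, z), (27, a, n, z, b), (27, a, n, z, z), (27, b, z, a, n), (27, b, z, z, b), (27, b, z, z, z), (27, z, b, a, n), (27, z, b, b, z), (27, z, z, a, n), (27, z, z, b, z)}
Projecting to D2, D (3 duplicate(s) eliminated): {(b, n), (b, z), (c, q), (n, b), (n, z), (q, c), (z, b), (z, n), (z, z)}

{(b, n), (b, z), (c, q), (n, b), (n, z), (q, c), (z, b), (z, n), (z, z)}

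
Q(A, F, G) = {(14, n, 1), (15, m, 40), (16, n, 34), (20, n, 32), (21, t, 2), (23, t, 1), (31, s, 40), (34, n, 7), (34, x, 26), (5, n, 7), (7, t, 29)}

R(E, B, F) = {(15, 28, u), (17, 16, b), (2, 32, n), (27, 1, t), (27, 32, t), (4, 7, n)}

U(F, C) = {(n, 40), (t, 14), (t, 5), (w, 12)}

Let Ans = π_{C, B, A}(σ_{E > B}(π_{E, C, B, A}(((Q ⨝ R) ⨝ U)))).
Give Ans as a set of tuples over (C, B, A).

{(14, 1, 21), (14, 1, 23), (14, 1, 7), (5, 1, 21), (5, 1, 23), (5, 1, 7)}

Q ⋈ R (natural join on F): {(14, n, 1, 2, 32), (14, n, 1, 4, 7), (16, n, 34, 2, 32), (16, n, 34, 4, 7), (20, n, 32, 2, 32), (20, n, 32, 4, 7), (21, t, 2, 27, 1), (21, t, 2, 27, 32), (23, t, 1, 27, 1), (23, t, 1, 27, 32), (34, n, 7, 2, 32), (34, n, 7, 4, 7), (5, n, 7, 2, 32), (5, n, 7, 4, 7), (7, t, 29, 27, 1), (7, t, 29, 27, 32)}
(Q ⨝ R) ⋈ U (natural join on F): {(14, n, 1, 2, 32, 40), (14, n, 1, 4, 7, 40), (16, n, 34, 2, 32, 40), (16, n, 34, 4, 7, 40), (20, n, 32, 2, 32, 40), (20, n, 32, 4, 7, 40), (21, t, 2, 27, 1, 14), (21, t, 2, 27, 1, 5), (21, t, 2, 27, 32, 14), (21, t, 2, 27, 32, 5), (23, t, 1, 27, 1, 14), (23, t, 1, 27, 1, 5), (23, t, 1, 27, 32, 14), (23, t, 1, 27, 32, 5), (34, n, 7, 2, 32, 40), (34, n, 7, 4, 7, 40), (5, n, 7, 2, 32, 40), (5, n, 7, 4, 7, 40), (7, t, 29, 27, 1, 14), (7, t, 29, 27, 1, 5), (7, t, 29, 27, 32, 14), (7, t, 29, 27, 32, 5)}
π[E, C, B, A]: project onto (E, C, B, A) → {(2, 40, 32, 14), (2, 40, 32, 16), (2, 40, 32, 20), (2, 40, 32, 34), (2, 40, 32, 5), (27, 14, 1, 21), (27, 14, 1, 23), (27, 14, 1, 7), (27, 14, 32, 21), (27, 14, 32, 23), (27, 14, 32, 7), (27, 5, 1, 21), (27, 5, 1, 23), (27, 5, 1, 7), (27, 5, 32, 21), (27, 5, 32, 23), (27, 5, 32, 7), (4, 40, 7, 14), (4, 40, 7, 16), (4, 40, 7, 20), (4, 40, 7, 34), (4, 40, 7, 5)}
Filtering on E > B leaves {(27, 14, 1, 21), (27, 14, 1, 23), (27, 14, 1, 7), (27, 5, 1, 21), (27, 5, 1, 23), (27, 5, 1, 7)}.
π[C, B, A]: project onto (C, B, A) → {(14, 1, 21), (14, 1, 23), (14, 1, 7), (5, 1, 21), (5, 1, 23), (5, 1, 7)}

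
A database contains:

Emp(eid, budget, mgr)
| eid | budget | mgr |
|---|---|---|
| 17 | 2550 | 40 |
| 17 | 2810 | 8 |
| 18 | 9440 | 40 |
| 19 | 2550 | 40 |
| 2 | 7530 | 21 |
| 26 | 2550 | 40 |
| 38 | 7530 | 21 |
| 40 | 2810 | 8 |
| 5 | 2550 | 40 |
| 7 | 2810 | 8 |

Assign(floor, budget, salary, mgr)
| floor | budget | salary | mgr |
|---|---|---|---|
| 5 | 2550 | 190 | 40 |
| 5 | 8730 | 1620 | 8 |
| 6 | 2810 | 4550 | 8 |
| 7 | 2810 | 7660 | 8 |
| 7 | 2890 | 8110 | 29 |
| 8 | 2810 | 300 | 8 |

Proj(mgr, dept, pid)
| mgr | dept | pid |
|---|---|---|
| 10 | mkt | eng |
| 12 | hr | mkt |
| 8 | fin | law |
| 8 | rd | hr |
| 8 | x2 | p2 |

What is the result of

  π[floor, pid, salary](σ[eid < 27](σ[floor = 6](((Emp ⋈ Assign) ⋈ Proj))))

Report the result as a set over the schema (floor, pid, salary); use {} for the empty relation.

{(6, hr, 4550), (6, law, 4550), (6, p2, 4550)}

Emp ⋈ Assign (natural join on budget, mgr): {(17, 2550, 40, 5, 190), (17, 2810, 8, 6, 4550), (17, 2810, 8, 7, 7660), (17, 2810, 8, 8, 300), (19, 2550, 40, 5, 190), (26, 2550, 40, 5, 190), (40, 2810, 8, 6, 4550), (40, 2810, 8, 7, 7660), (40, 2810, 8, 8, 300), (5, 2550, 40, 5, 190), (7, 2810, 8, 6, 4550), (7, 2810, 8, 7, 7660), (7, 2810, 8, 8, 300)}
(Emp ⋈ Assign) ⋈ Proj (natural join on mgr): {(17, 2810, 8, 6, 4550, fin, law), (17, 2810, 8, 6, 4550, rd, hr), (17, 2810, 8, 6, 4550, x2, p2), (17, 2810, 8, 7, 7660, fin, law), (17, 2810, 8, 7, 7660, rd, hr), (17, 2810, 8, 7, 7660, x2, p2), (17, 2810, 8, 8, 300, fin, law), (17, 2810, 8, 8, 300, rd, hr), (17, 2810, 8, 8, 300, x2, p2), (40, 2810, 8, 6, 4550, fin, law), (40, 2810, 8, 6, 4550, rd, hr), (40, 2810, 8, 6, 4550, x2, p2), (40, 2810, 8, 7, 7660, fin, law), (40, 2810, 8, 7, 7660, rd, hr), (40, 2810, 8, 7, 7660, x2, p2), (40, 2810, 8, 8, 300, fin, law), (40, 2810, 8, 8, 300, rd, hr), (40, 2810, 8, 8, 300, x2, p2), (7, 2810, 8, 6, 4550, fin, law), (7, 2810, 8, 6, 4550, rd, hr), (7, 2810, 8, 6, 4550, x2, p2), (7, 2810, 8, 7, 7660, fin, law), (7, 2810, 8, 7, 7660, rd, hr), (7, 2810, 8, 7, 7660, x2, p2), (7, 2810, 8, 8, 300, fin, law), (7, 2810, 8, 8, 300, rd, hr), (7, 2810, 8, 8, 300, x2, p2)}
Apply σ_{floor = 6}; surviving tuples: {(17, 2810, 8, 6, 4550, fin, law), (17, 2810, 8, 6, 4550, rd, hr), (17, 2810, 8, 6, 4550, x2, p2), (40, 2810, 8, 6, 4550, fin, law), (40, 2810, 8, 6, 4550, rd, hr), (40, 2810, 8, 6, 4550, x2, p2), (7, 2810, 8, 6, 4550, fin, law), (7, 2810, 8, 6, 4550, rd, hr), (7, 2810, 8, 6, 4550, x2, p2)}
Apply σ_{eid < 27}; surviving tuples: {(17, 2810, 8, 6, 4550, fin, law), (17, 2810, 8, 6, 4550, rd, hr), (17, 2810, 8, 6, 4550, x2, p2), (7, 2810, 8, 6, 4550, fin, law), (7, 2810, 8, 6, 4550, rd, hr), (7, 2810, 8, 6, 4550, x2, p2)}
Keep only column(s) floor, pid, salary (3 duplicate(s) eliminated): {(6, hr, 4550), (6, law, 4550), (6, p2, 4550)}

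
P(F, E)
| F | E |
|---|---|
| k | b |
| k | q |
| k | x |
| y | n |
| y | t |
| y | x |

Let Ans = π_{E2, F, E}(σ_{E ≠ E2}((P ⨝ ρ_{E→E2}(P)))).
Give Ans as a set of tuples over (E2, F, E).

ρ[E→E2]: schema becomes (F, E2); tuples unchanged.
Natural join on F: {(k, b, b), (k, b, q), (k, b, x), (k, q, b), (k, q, q), (k, q, x), (k, x, b), (k, x, q), (k, x, x), (y, n, n), (y, n, t), (y, n, x), (y, t, n), (y, t, t), (y, t, x), (y, x, n), (y, x, t), (y, x, x)}
Apply σ_{E ≠ E2}; surviving tuples: {(k, b, q), (k, b, x), (k, q, b), (k, q, x), (k, x, b), (k, x, q), (y, n, t), (y, n, x), (y, t, n), (y, t, x), (y, x, n), (y, x, t)}
π[E2, F, E]: project onto (E2, F, E) → {(b, k, q), (b, k, x), (n, y, t), (n, y, x), (q, k, b), (q, k, x), (t, y, n), (t, y, x), (x, k, b), (x, k, q), (x, y, n), (x, y, t)}

{(b, k, q), (b, k, x), (n, y, t), (n, y, x), (q, k, b), (q, k, x), (t, y, n), (t, y, x), (x, k, b), (x, k, q), (x, y, n), (x, y, t)}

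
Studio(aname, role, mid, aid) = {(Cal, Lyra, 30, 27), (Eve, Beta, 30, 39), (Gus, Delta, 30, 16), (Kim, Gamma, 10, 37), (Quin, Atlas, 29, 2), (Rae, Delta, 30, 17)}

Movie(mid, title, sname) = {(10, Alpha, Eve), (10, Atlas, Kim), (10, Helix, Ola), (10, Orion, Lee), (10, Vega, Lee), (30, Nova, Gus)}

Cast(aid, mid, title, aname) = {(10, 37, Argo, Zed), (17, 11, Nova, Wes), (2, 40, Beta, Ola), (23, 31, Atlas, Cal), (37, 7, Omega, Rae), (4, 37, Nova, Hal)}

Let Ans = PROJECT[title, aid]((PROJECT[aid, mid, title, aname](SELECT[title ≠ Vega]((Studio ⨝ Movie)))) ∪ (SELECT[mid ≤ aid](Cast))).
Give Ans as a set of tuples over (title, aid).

{(Alpha, 37), (Atlas, 37), (Helix, 37), (Nova, 16), (Nova, 17), (Nova, 27), (Nova, 39), (Omega, 37), (Orion, 37)}

Joining Studio and Movie on mid yields {(Cal, Lyra, 30, 27, Nova, Gus), (Eve, Beta, 30, 39, Nova, Gus), (Gus, Delta, 30, 16, Nova, Gus), (Kim, Gamma, 10, 37, Alpha, Eve), (Kim, Gamma, 10, 37, Atlas, Kim), (Kim, Gamma, 10, 37, Helix, Ola), (Kim, Gamma, 10, 37, Orion, Lee), (Kim, Gamma, 10, 37, Vega, Lee), (Rae, Delta, 30, 17, Nova, Gus)}.
Filtering on title ≠ Vega leaves {(Cal, Lyra, 30, 27, Nova, Gus), (Eve, Beta, 30, 39, Nova, Gus), (Gus, Delta, 30, 16, Nova, Gus), (Kim, Gamma, 10, 37, Alpha, Eve), (Kim, Gamma, 10, 37, Atlas, Kim), (Kim, Gamma, 10, 37, Helix, Ola), (Kim, Gamma, 10, 37, Orion, Lee), (Rae, Delta, 30, 17, Nova, Gus)}.
Keep only column(s) aid, mid, title, aname: {(16, 30, Nova, Gus), (17, 30, Nova, Rae), (27, 30, Nova, Cal), (37, 10, Alpha, Kim), (37, 10, Atlas, Kim), (37, 10, Helix, Kim), (37, 10, Orion, Kim), (39, 30, Nova, Eve)}
Filtering on mid ≤ aid leaves {(17, 11, Nova, Wes), (37, 7, Omega, Rae)}.
Set union of the two operands is {(16, 30, Nova, Gus), (17, 11, Nova, Wes), (17, 30, Nova, Rae), (27, 30, Nova, Cal), (37, 10, Alpha, Kim), (37, 10, Atlas, Kim), (37, 10, Helix, Kim), (37, 10, Orion, Kim), (37, 7, Omega, Rae), (39, 30, Nova, Eve)}.
Keep only column(s) title, aid (1 duplicate(s) eliminated): {(Alpha, 37), (Atlas, 37), (Helix, 37), (Nova, 16), (Nova, 17), (Nova, 27), (Nova, 39), (Omega, 37), (Orion, 37)}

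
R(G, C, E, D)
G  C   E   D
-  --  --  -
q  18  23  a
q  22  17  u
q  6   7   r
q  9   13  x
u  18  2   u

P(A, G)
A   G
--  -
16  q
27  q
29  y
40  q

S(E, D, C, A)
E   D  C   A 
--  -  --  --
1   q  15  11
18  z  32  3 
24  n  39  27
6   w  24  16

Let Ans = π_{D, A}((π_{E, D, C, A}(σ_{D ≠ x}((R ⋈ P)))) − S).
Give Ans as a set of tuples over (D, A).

{(a, 16), (a, 27), (a, 40), (r, 16), (r, 27), (r, 40), (u, 16), (u, 27), (u, 40)}

Joining R and P on G yields {(q, 18, 23, a, 16), (q, 18, 23, a, 27), (q, 18, 23, a, 40), (q, 22, 17, u, 16), (q, 22, 17, u, 27), (q, 22, 17, u, 40), (q, 6, 7, r, 16), (q, 6, 7, r, 27), (q, 6, 7, r, 40), (q, 9, 13, x, 16), (q, 9, 13, x, 27), (q, 9, 13, x, 40)}.
σ[D ≠ x]: keep tuples satisfying D ≠ x → {(q, 18, 23, a, 16), (q, 18, 23, a, 27), (q, 18, 23, a, 40), (q, 22, 17, u, 16), (q, 22, 17, u, 27), (q, 22, 17, u, 40), (q, 6, 7, r, 16), (q, 6, 7, r, 27), (q, 6, 7, r, 40)}
π_{E, D, C, A} gives {(17, u, 22, 16), (17, u, 22, 27), (17, u, 22, 40), (23, a, 18, 16), (23, a, 18, 27), (23, a, 18, 40), (7, r, 6, 16), (7, r, 6, 27), (7, r, 6, 40)}.
Taking the difference: {(17, u, 22, 16), (17, u, 22, 27), (17, u, 22, 40), (23, a, 18, 16), (23, a, 18, 27), (23, a, 18, 40), (7, r, 6, 16), (7, r, 6, 27), (7, r, 6, 40)}
π_{D, A} gives {(a, 16), (a, 27), (a, 40), (r, 16), (r, 27), (r, 40), (u, 16), (u, 27), (u, 40)}.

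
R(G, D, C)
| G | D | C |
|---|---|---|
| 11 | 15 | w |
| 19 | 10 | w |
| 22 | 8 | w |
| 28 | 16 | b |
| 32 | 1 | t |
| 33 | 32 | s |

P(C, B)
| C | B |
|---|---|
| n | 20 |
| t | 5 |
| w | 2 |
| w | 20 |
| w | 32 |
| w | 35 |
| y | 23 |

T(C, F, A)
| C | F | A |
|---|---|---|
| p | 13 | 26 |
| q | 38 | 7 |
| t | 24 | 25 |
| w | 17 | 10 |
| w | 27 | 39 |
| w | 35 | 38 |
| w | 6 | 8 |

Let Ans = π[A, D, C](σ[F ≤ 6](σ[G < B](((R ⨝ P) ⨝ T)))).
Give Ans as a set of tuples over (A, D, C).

{(8, 10, w), (8, 15, w), (8, 8, w)}

Natural join on C: {(11, 15, w, 2), (11, 15, w, 20), (11, 15, w, 32), (11, 15, w, 35), (19, 10, w, 2), (19, 10, w, 20), (19, 10, w, 32), (19, 10, w, 35), (22, 8, w, 2), (22, 8, w, 20), (22, 8, w, 32), (22, 8, w, 35), (32, 1, t, 5)}
Natural join on C: {(11, 15, w, 2, 17, 10), (11, 15, w, 2, 27, 39), (11, 15, w, 2, 35, 38), (11, 15, w, 2, 6, 8), (11, 15, w, 20, 17, 10), (11, 15, w, 20, 27, 39), (11, 15, w, 20, 35, 38), (11, 15, w, 20, 6, 8), (11, 15, w, 32, 17, 10), (11, 15, w, 32, 27, 39), (11, 15, w, 32, 35, 38), (11, 15, w, 32, 6, 8), (11, 15, w, 35, 17, 10), (11, 15, w, 35, 27, 39), (11, 15, w, 35, 35, 38), (11, 15, w, 35, 6, 8), (19, 10, w, 2, 17, 10), (19, 10, w, 2, 27, 39), (19, 10, w, 2, 35, 38), (19, 10, w, 2, 6, 8), (19, 10, w, 20, 17, 10), (19, 10, w, 20, 27, 39), (19, 10, w, 20, 35, 38), (19, 10, w, 20, 6, 8), (19, 10, w, 32, 17, 10), (19, 10, w, 32, 27, 39), (19, 10, w, 32, 35, 38), (19, 10, w, 32, 6, 8), (19, 10, w, 35, 17, 10), (19, 10, w, 35, 27, 39), (19, 10, w, 35, 35, 38), (19, 10, w, 35, 6, 8), (22, 8, w, 2, 17, 10), (22, 8, w, 2, 27, 39), (22, 8, w, 2, 35, 38), (22, 8, w, 2, 6, 8), (22, 8, w, 20, 17, 10), (22, 8, w, 20, 27, 39), (22, 8, w, 20, 35, 38), (22, 8, w, 20, 6, 8), (22, 8, w, 32, 17, 10), (22, 8, w, 32, 27, 39), (22, 8, w, 32, 35, 38), (22, 8, w, 32, 6, 8), (22, 8, w, 35, 17, 10), (22, 8, w, 35, 27, 39), (22, 8, w, 35, 35, 38), (22, 8, w, 35, 6, 8), (32, 1, t, 5, 24, 25)}
Selection G < B: {(11, 15, w, 20, 17, 10), (11, 15, w, 20, 27, 39), (11, 15, w, 20, 35, 38), (11, 15, w, 20, 6, 8), (11, 15, w, 32, 17, 10), (11, 15, w, 32, 27, 39), (11, 15, w, 32, 35, 38), (11, 15, w, 32, 6, 8), (11, 15, w, 35, 17, 10), (11, 15, w, 35, 27, 39), (11, 15, w, 35, 35, 38), (11, 15, w, 35, 6, 8), (19, 10, w, 20, 17, 10), (19, 10, w, 20, 27, 39), (19, 10, w, 20, 35, 38), (19, 10, w, 20, 6, 8), (19, 10, w, 32, 17, 10), (19, 10, w, 32, 27, 39), (19, 10, w, 32, 35, 38), (19, 10, w, 32, 6, 8), (19, 10, w, 35, 17, 10), (19, 10, w, 35, 27, 39), (19, 10, w, 35, 35, 38), (19, 10, w, 35, 6, 8), (22, 8, w, 32, 17, 10), (22, 8, w, 32, 27, 39), (22, 8, w, 32, 35, 38), (22, 8, w, 32, 6, 8), (22, 8, w, 35, 17, 10), (22, 8, w, 35, 27, 39), (22, 8, w, 35, 35, 38), (22, 8, w, 35, 6, 8)}
Selection F ≤ 6: {(11, 15, w, 20, 6, 8), (11, 15, w, 32, 6, 8), (11, 15, w, 35, 6, 8), (19, 10, w, 20, 6, 8), (19, 10, w, 32, 6, 8), (19, 10, w, 35, 6, 8), (22, 8, w, 32, 6, 8), (22, 8, w, 35, 6, 8)}
π_{A, D, C} gives {(8, 10, w), (8, 15, w), (8, 8, w)} (5 duplicate(s) eliminated).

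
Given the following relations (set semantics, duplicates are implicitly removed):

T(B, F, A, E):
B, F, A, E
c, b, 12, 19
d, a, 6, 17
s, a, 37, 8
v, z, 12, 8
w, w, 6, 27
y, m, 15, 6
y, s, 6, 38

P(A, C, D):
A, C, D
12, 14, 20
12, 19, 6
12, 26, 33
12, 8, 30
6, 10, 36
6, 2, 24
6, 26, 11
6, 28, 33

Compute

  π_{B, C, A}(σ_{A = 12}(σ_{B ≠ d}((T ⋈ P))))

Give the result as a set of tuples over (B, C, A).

T ⋈ P (natural join on A): {(c, b, 12, 19, 14, 20), (c, b, 12, 19, 19, 6), (c, b, 12, 19, 26, 33), (c, b, 12, 19, 8, 30), (d, a, 6, 17, 10, 36), (d, a, 6, 17, 2, 24), (d, a, 6, 17, 26, 11), (d, a, 6, 17, 28, 33), (v, z, 12, 8, 14, 20), (v, z, 12, 8, 19, 6), (v, z, 12, 8, 26, 33), (v, z, 12, 8, 8, 30), (w, w, 6, 27, 10, 36), (w, w, 6, 27, 2, 24), (w, w, 6, 27, 26, 11), (w, w, 6, 27, 28, 33), (y, s, 6, 38, 10, 36), (y, s, 6, 38, 2, 24), (y, s, 6, 38, 26, 11), (y, s, 6, 38, 28, 33)}
Filtering on B ≠ d leaves {(c, b, 12, 19, 14, 20), (c, b, 12, 19, 19, 6), (c, b, 12, 19, 26, 33), (c, b, 12, 19, 8, 30), (v, z, 12, 8, 14, 20), (v, z, 12, 8, 19, 6), (v, z, 12, 8, 26, 33), (v, z, 12, 8, 8, 30), (w, w, 6, 27, 10, 36), (w, w, 6, 27, 2, 24), (w, w, 6, 27, 26, 11), (w, w, 6, 27, 28, 33), (y, s, 6, 38, 10, 36), (y, s, 6, 38, 2, 24), (y, s, 6, 38, 26, 11), (y, s, 6, 38, 28, 33)}.
Filtering on A = 12 leaves {(c, b, 12, 19, 14, 20), (c, b, 12, 19, 19, 6), (c, b, 12, 19, 26, 33), (c, b, 12, 19, 8, 30), (v, z, 12, 8, 14, 20), (v, z, 12, 8, 19, 6), (v, z, 12, 8, 26, 33), (v, z, 12, 8, 8, 30)}.
π[B, C, A]: project onto (B, C, A) → {(c, 14, 12), (c, 19, 12), (c, 26, 12), (c, 8, 12), (v, 14, 12), (v, 19, 12), (v, 26, 12), (v, 8, 12)}

{(c, 14, 12), (c, 19, 12), (c, 26, 12), (c, 8, 12), (v, 14, 12), (v, 19, 12), (v, 26, 12), (v, 8, 12)}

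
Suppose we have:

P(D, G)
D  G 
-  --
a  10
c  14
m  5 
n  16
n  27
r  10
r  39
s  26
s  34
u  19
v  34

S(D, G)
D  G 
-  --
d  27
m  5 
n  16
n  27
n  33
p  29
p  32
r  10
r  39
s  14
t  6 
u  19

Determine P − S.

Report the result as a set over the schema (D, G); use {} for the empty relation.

{(a, 10), (c, 14), (s, 26), (s, 34), (v, 34)}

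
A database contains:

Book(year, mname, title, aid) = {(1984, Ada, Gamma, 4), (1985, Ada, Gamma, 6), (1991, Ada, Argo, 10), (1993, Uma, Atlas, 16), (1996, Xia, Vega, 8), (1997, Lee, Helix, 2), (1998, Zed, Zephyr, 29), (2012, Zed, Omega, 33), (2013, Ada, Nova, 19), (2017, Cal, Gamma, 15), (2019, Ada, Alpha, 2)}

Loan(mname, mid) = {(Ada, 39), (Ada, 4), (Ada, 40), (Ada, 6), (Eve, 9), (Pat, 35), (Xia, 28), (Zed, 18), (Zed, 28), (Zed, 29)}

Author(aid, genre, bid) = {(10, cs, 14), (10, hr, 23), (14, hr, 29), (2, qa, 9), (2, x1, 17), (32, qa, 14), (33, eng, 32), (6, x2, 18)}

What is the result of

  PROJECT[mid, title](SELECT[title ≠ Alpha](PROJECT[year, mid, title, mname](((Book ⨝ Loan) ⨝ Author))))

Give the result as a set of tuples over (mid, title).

{(18, Omega), (28, Omega), (29, Omega), (39, Argo), (39, Gamma), (4, Argo), (4, Gamma), (40, Argo), (40, Gamma), (6, Argo), (6, Gamma)}

Joining Book and Loan on mname yields {(1984, Ada, Gamma, 4, 39), (1984, Ada, Gamma, 4, 4), (1984, Ada, Gamma, 4, 40), (1984, Ada, Gamma, 4, 6), (1985, Ada, Gamma, 6, 39), (1985, Ada, Gamma, 6, 4), (1985, Ada, Gamma, 6, 40), (1985, Ada, Gamma, 6, 6), (1991, Ada, Argo, 10, 39), (1991, Ada, Argo, 10, 4), (1991, Ada, Argo, 10, 40), (1991, Ada, Argo, 10, 6), (1996, Xia, Vega, 8, 28), (1998, Zed, Zephyr, 29, 18), (1998, Zed, Zephyr, 29, 28), (1998, Zed, Zephyr, 29, 29), (2012, Zed, Omega, 33, 18), (2012, Zed, Omega, 33, 28), (2012, Zed, Omega, 33, 29), (2013, Ada, Nova, 19, 39), (2013, Ada, Nova, 19, 4), (2013, Ada, Nova, 19, 40), (2013, Ada, Nova, 19, 6), (2019, Ada, Alpha, 2, 39), (2019, Ada, Alpha, 2, 4), (2019, Ada, Alpha, 2, 40), (2019, Ada, Alpha, 2, 6)}.
Joining (Book ⨝ Loan) and Author on aid yields {(1985, Ada, Gamma, 6, 39, x2, 18), (1985, Ada, Gamma, 6, 4, x2, 18), (1985, Ada, Gamma, 6, 40, x2, 18), (1985, Ada, Gamma, 6, 6, x2, 18), (1991, Ada, Argo, 10, 39, cs, 14), (1991, Ada, Argo, 10, 39, hr, 23), (1991, Ada, Argo, 10, 4, cs, 14), (1991, Ada, Argo, 10, 4, hr, 23), (1991, Ada, Argo, 10, 40, cs, 14), (1991, Ada, Argo, 10, 40, hr, 23), (1991, Ada, Argo, 10, 6, cs, 14), (1991, Ada, Argo, 10, 6, hr, 23), (2012, Zed, Omega, 33, 18, eng, 32), (2012, Zed, Omega, 33, 28, eng, 32), (2012, Zed, Omega, 33, 29, eng, 32), (2019, Ada, Alpha, 2, 39, qa, 9), (2019, Ada, Alpha, 2, 39, x1, 17), (2019, Ada, Alpha, 2, 4, qa, 9), (2019, Ada, Alpha, 2, 4, x1, 17), (2019, Ada, Alpha, 2, 40, qa, 9), (2019, Ada, Alpha, 2, 40, x1, 17), (2019, Ada, Alpha, 2, 6, qa, 9), (2019, Ada, Alpha, 2, 6, x1, 17)}.
Projecting to year, mid, title, mname (8 duplicate(s) eliminated): {(1985, 39, Gamma, Ada), (1985, 4, Gamma, Ada), (1985, 40, Gamma, Ada), (1985, 6, Gamma, Ada), (1991, 39, Argo, Ada), (1991, 4, Argo, Ada), (1991, 40, Argo, Ada), (1991, 6, Argo, Ada), (2012, 18, Omega, Zed), (2012, 28, Omega, Zed), (2012, 29, Omega, Zed), (2019, 39, Alpha, Ada), (2019, 4, Alpha, Ada), (2019, 40, Alpha, Ada), (2019, 6, Alpha, Ada)}
Filtering on title ≠ Alpha leaves {(1985, 39, Gamma, Ada), (1985, 4, Gamma, Ada), (1985, 40, Gamma, Ada), (1985, 6, Gamma, Ada), (1991, 39, Argo, Ada), (1991, 4, Argo, Ada), (1991, 40, Argo, Ada), (1991, 6, Argo, Ada), (2012, 18, Omega, Zed), (2012, 28, Omega, Zed), (2012, 29, Omega, Zed)}.
Projecting to mid, title: {(18, Omega), (28, Omega), (29, Omega), (39, Argo), (39, Gamma), (4, Argo), (4, Gamma), (40, Argo), (40, Gamma), (6, Argo), (6, Gamma)}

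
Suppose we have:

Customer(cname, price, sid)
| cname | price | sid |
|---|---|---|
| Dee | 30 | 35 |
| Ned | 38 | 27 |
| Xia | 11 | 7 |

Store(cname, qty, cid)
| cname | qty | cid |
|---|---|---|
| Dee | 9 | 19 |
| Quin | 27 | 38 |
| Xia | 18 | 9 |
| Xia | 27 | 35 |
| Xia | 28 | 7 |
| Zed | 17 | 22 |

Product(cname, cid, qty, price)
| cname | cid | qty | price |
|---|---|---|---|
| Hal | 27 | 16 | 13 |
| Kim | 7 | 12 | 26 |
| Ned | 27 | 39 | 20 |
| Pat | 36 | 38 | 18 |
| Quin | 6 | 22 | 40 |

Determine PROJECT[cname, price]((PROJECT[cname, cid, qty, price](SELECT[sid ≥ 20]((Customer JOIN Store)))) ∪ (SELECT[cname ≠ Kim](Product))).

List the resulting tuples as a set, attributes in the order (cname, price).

{(Dee, 30), (Hal, 13), (Ned, 20), (Pat, 18), (Quin, 40)}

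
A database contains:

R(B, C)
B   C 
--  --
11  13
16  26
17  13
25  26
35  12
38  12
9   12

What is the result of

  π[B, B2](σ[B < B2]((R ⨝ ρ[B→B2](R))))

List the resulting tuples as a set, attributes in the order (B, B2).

ρ[B→B2]: schema becomes (B2, C); tuples unchanged.
R ⋈ ρ[B→B2](R) (natural join on C): {(11, 13, 11), (11, 13, 17), (16, 26, 16), (16, 26, 25), (17, 13, 11), (17, 13, 17), (25, 26, 16), (25, 26, 25), (35, 12, 35), (35, 12, 38), (35, 12, 9), (38, 12, 35), (38, 12, 38), (38, 12, 9), (9, 12, 35), (9, 12, 38), (9, 12, 9)}
Filtering on B < B2 leaves {(11, 13, 17), (16, 26, 25), (35, 12, 38), (9, 12, 35), (9, 12, 38)}.
Projecting to B, B2: {(11, 17), (16, 25), (35, 38), (9, 35), (9, 38)}

{(11, 17), (16, 25), (35, 38), (9, 35), (9, 38)}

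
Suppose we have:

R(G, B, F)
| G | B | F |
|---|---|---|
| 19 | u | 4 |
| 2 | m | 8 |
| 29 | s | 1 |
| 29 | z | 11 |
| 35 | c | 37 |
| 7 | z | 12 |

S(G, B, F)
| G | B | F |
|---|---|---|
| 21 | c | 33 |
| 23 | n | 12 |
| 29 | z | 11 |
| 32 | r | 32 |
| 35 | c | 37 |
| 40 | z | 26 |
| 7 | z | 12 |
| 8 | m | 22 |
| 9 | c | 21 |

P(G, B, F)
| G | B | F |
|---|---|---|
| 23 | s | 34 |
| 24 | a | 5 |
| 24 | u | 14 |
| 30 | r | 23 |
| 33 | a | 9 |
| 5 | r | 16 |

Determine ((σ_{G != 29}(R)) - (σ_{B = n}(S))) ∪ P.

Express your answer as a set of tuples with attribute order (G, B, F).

{(19, u, 4), (2, m, 8), (23, s, 34), (24, a, 5), (24, u, 14), (30, r, 23), (33, a, 9), (35, c, 37), (5, r, 16), (7, z, 12)}

Filtering on G != 29 leaves {(19, u, 4), (2, m, 8), (35, c, 37), (7, z, 12)}.
Filtering on B = n leaves {(23, n, 12)}.
Difference: {(19, u, 4), (2, m, 8), (35, c, 37), (7, z, 12)} with {(23, n, 12)} → {(19, u, 4), (2, m, 8), (35, c, 37), (7, z, 12)}
Union: {(19, u, 4), (2, m, 8), (35, c, 37), (7, z, 12)} with {(23, s, 34), (24, a, 5), (24, u, 14), (30, r, 23), (33, a, 9), (5, r, 16)} → {(19, u, 4), (2, m, 8), (23, s, 34), (24, a, 5), (24, u, 14), (30, r, 23), (33, a, 9), (35, c, 37), (5, r, 16), (7, z, 12)}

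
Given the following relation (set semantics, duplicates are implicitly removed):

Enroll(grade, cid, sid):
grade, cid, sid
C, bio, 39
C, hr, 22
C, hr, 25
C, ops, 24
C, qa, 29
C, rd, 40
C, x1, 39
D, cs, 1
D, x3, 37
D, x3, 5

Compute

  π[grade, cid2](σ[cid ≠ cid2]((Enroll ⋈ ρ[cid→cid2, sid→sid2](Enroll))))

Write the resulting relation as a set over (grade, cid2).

{(C, bio), (C, hr), (C, ops), (C, qa), (C, rd), (C, x1), (D, cs), (D, x3)}

ρ[cid→cid2, sid→sid2]: schema becomes (grade, cid2, sid2); tuples unchanged.
Joining Enroll and ρ[cid→cid2, sid→sid2](Enroll) on grade yields {(C, bio, 39, bio, 39), (C, bio, 39, hr, 22), (C, bio, 39, hr, 25), (C, bio, 39, ops, 24), (C, bio, 39, qa, 29), (C, bio, 39, rd, 40), (C, bio, 39, x1, 39), (C, hr, 22, bio, 39), (C, hr, 22, hr, 22), (C, hr, 22, hr, 25), (C, hr, 22, ops, 24), (C, hr, 22, qa, 29), (C, hr, 22, rd, 40), (C, hr, 22, x1, 39), (C, hr, 25, bio, 39), (C, hr, 25, hr, 22), (C, hr, 25, hr, 25), (C, hr, 25, ops, 24), (C, hr, 25, qa, 29), (C, hr, 25, rd, 40), (C, hr, 25, x1, 39), (C, ops, 24, bio, 39), (C, ops, 24, hr, 22), (C, ops, 24, hr, 25), (C, ops, 24, ops, 24), (C, ops, 24, qa, 29), (C, ops, 24, rd, 40), (C, ops, 24, x1, 39), (C, qa, 29, bio, 39), (C, qa, 29, hr, 22), (C, qa, 29, hr, 25), (C, qa, 29, ops, 24), (C, qa, 29, qa, 29), (C, qa, 29, rd, 40), (C, qa, 29, x1, 39), (C, rd, 40, bio, 39), (C, rd, 40, hr, 22), (C, rd, 40, hr, 25), (C, rd, 40, ops, 24), (C, rd, 40, qa, 29), (C, rd, 40, rd, 40), (C, rd, 40, x1, 39), (C, x1, 39, bio, 39), (C, x1, 39, hr, 22), (C, x1, 39, hr, 25), (C, x1, 39, ops, 24), (C, x1, 39, qa, 29), (C, x1, 39, rd, 40), (C, x1, 39, x1, 39), (D, cs, 1, cs, 1), (D, cs, 1, x3, 37), (D, cs, 1, x3, 5), (D, x3, 37, cs, 1), (D, x3, 37, x3, 37), (D, x3, 37, x3, 5), (D, x3, 5, cs, 1), (D, x3, 5, x3, 37), (D, x3, 5, x3, 5)}.
Filtering on cid ≠ cid2 leaves {(C, bio, 39, hr, 22), (C, bio, 39, hr, 25), (C, bio, 39, ops, 24), (C, bio, 39, qa, 29), (C, bio, 39, rd, 40), (C, bio, 39, x1, 39), (C, hr, 22, bio, 39), (C, hr, 22, ops, 24), (C, hr, 22, qa, 29), (C, hr, 22, rd, 40), (C, hr, 22, x1, 39), (C, hr, 25, bio, 39), (C, hr, 25, ops, 24), (C, hr, 25, qa, 29), (C, hr, 25, rd, 40), (C, hr, 25, x1, 39), (C, ops, 24, bio, 39), (C, ops, 24, hr, 22), (C, ops, 24, hr, 25), (C, ops, 24, qa, 29), (C, ops, 24, rd, 40), (C, ops, 24, x1, 39), (C, qa, 29, bio, 39), (C, qa, 29, hr, 22), (C, qa, 29, hr, 25), (C, qa, 29, ops, 24), (C, qa, 29, rd, 40), (C, qa, 29, x1, 39), (C, rd, 40, bio, 39), (C, rd, 40, hr, 22), (C, rd, 40, hr, 25), (C, rd, 40, ops, 24), (C, rd, 40, qa, 29), (C, rd, 40, x1, 39), (C, x1, 39, bio, 39), (C, x1, 39, hr, 22), (C, x1, 39, hr, 25), (C, x1, 39, ops, 24), (C, x1, 39, qa, 29), (C, x1, 39, rd, 40), (D, cs, 1, x3, 37), (D, cs, 1, x3, 5), (D, x3, 37, cs, 1), (D, x3, 5, cs, 1)}.
π[grade, cid2]: project onto (grade, cid2) (36 duplicate(s) eliminated) → {(C, bio), (C, hr), (C, ops), (C, qa), (C, rd), (C, x1), (D, cs), (D, x3)}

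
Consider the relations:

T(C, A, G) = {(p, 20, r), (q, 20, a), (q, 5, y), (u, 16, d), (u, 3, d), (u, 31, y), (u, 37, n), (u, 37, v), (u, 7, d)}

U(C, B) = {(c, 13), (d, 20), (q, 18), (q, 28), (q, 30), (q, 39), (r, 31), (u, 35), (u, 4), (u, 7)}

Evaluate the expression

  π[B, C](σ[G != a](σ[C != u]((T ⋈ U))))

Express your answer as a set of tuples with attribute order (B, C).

{(18, q), (28, q), (30, q), (39, q)}

T ⋈ U (natural join on C): {(q, 20, a, 18), (q, 20, a, 28), (q, 20, a, 30), (q, 20, a, 39), (q, 5, y, 18), (q, 5, y, 28), (q, 5, y, 30), (q, 5, y, 39), (u, 16, d, 35), (u, 16, d, 4), (u, 16, d, 7), (u, 3, d, 35), (u, 3, d, 4), (u, 3, d, 7), (u, 31, y, 35), (u, 31, y, 4), (u, 31, y, 7), (u, 37, n, 35), (u, 37, n, 4), (u, 37, n, 7), (u, 37, v, 35), (u, 37, v, 4), (u, 37, v, 7), (u, 7, d, 35), (u, 7, d, 4), (u, 7, d, 7)}
Filtering on C != u leaves {(q, 20, a, 18), (q, 20, a, 28), (q, 20, a, 30), (q, 20, a, 39), (q, 5, y, 18), (q, 5, y, 28), (q, 5, y, 30), (q, 5, y, 39)}.
Filtering on G != a leaves {(q, 5, y, 18), (q, 5, y, 28), (q, 5, y, 30), (q, 5, y, 39)}.
Keep only column(s) B, C: {(18, q), (28, q), (30, q), (39, q)}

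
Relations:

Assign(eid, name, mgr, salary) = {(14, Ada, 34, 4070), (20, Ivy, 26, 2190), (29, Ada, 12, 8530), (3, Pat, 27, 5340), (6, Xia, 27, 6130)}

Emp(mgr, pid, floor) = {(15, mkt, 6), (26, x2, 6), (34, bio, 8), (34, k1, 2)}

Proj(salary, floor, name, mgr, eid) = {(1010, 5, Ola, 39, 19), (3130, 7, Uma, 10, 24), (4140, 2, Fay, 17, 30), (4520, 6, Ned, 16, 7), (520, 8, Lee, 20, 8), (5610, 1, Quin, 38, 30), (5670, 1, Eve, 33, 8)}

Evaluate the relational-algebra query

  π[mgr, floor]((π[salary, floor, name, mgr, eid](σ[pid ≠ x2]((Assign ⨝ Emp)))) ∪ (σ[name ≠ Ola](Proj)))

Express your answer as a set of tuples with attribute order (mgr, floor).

{(10, 7), (16, 6), (17, 2), (20, 8), (33, 1), (34, 2), (34, 8), (38, 1)}

Natural join on mgr: {(14, Ada, 34, 4070, bio, 8), (14, Ada, 34, 4070, k1, 2), (20, Ivy, 26, 2190, x2, 6)}
Filtering on pid ≠ x2 leaves {(14, Ada, 34, 4070, bio, 8), (14, Ada, 34, 4070, k1, 2)}.
π[salary, floor, name, mgr, eid]: project onto (salary, floor, name, mgr, eid) → {(4070, 2, Ada, 34, 14), (4070, 8, Ada, 34, 14)}
Filtering on name ≠ Ola leaves {(3130, 7, Uma, 10, 24), (4140, 2, Fay, 17, 30), (4520, 6, Ned, 16, 7), (520, 8, Lee, 20, 8), (5610, 1, Quin, 38, 30), (5670, 1, Eve, 33, 8)}.
Taking the union: {(3130, 7, Uma, 10, 24), (4070, 2, Ada, 34, 14), (4070, 8, Ada, 34, 14), (4140, 2, Fay, 17, 30), (4520, 6, Ned, 16, 7), (520, 8, Lee, 20, 8), (5610, 1, Quin, 38, 30), (5670, 1, Eve, 33, 8)}
π[mgr, floor]: project onto (mgr, floor) → {(10, 7), (16, 6), (17, 2), (20, 8), (33, 1), (34, 2), (34, 8), (38, 1)}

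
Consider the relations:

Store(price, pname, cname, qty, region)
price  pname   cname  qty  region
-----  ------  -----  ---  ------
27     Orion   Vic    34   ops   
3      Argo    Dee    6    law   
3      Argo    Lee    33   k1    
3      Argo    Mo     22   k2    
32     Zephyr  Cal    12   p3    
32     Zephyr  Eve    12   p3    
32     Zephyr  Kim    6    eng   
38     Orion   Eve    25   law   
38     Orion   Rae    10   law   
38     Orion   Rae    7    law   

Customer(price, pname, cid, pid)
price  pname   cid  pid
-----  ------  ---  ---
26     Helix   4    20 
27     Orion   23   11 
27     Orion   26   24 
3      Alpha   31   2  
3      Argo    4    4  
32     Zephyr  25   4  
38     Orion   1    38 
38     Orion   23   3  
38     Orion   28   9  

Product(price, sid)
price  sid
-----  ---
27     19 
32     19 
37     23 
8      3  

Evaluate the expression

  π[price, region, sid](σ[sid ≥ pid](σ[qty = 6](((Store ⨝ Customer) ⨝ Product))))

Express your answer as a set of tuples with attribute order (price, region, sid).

{(32, eng, 19)}

Store ⋈ Customer (natural join on price, pname): {(27, Orion, Vic, 34, ops, 23, 11), (27, Orion, Vic, 34, ops, 26, 24), (3, Argo, Dee, 6, law, 4, 4), (3, Argo, Lee, 33, k1, 4, 4), (3, Argo, Mo, 22, k2, 4, 4), (32, Zephyr, Cal, 12, p3, 25, 4), (32, Zephyr, Eve, 12, p3, 25, 4), (32, Zephyr, Kim, 6, eng, 25, 4), (38, Orion, Eve, 25, law, 1, 38), (38, Orion, Eve, 25, law, 23, 3), (38, Orion, Eve, 25, law, 28, 9), (38, Orion, Rae, 10, law, 1, 38), (38, Orion, Rae, 10, law, 23, 3), (38, Orion, Rae, 10, law, 28, 9), (38, Orion, Rae, 7, law, 1, 38), (38, Orion, Rae, 7, law, 23, 3), (38, Orion, Rae, 7, law, 28, 9)}
(Store ⨝ Customer) ⋈ Product (natural join on price): {(27, Orion, Vic, 34, ops, 23, 11, 19), (27, Orion, Vic, 34, ops, 26, 24, 19), (32, Zephyr, Cal, 12, p3, 25, 4, 19), (32, Zephyr, Eve, 12, p3, 25, 4, 19), (32, Zephyr, Kim, 6, eng, 25, 4, 19)}
Filtering on qty = 6 leaves {(32, Zephyr, Kim, 6, eng, 25, 4, 19)}.
Filtering on sid ≥ pid leaves {(32, Zephyr, Kim, 6, eng, 25, 4, 19)}.
Keep only column(s) price, region, sid: {(32, eng, 19)}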